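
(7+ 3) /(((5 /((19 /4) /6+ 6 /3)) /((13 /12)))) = 871 /144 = 6.05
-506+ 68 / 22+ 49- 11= -5114 / 11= -464.91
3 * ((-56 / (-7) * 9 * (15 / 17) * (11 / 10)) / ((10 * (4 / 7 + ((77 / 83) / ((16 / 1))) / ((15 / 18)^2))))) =20706840 / 646867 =32.01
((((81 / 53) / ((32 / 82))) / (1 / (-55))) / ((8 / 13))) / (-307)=2374515 / 2082688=1.14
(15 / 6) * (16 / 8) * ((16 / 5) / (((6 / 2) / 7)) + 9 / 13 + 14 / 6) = 682 / 13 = 52.46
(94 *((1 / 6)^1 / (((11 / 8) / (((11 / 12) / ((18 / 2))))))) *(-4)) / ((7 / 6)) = -752 / 189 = -3.98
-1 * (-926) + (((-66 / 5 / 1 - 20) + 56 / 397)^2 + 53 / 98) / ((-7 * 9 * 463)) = 925.96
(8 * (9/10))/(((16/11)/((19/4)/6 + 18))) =93.02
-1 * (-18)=18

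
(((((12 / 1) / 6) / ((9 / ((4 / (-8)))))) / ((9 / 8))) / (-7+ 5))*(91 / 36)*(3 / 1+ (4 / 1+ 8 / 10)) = 1183 / 1215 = 0.97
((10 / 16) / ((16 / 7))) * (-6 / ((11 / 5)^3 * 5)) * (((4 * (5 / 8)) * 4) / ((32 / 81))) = -1063125 / 1362944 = -0.78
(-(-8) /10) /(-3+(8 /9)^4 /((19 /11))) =-498636 /1644605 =-0.30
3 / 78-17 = -441 / 26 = -16.96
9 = 9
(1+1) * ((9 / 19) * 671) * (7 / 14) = 6039 / 19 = 317.84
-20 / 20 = -1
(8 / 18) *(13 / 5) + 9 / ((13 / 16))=7156 / 585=12.23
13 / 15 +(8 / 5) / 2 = 5 / 3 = 1.67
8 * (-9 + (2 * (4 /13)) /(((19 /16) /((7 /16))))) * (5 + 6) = -190696 /247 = -772.05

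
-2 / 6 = -1 / 3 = -0.33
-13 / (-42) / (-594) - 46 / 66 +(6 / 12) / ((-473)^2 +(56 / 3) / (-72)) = -52556733139 / 75351392424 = -0.70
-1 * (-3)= 3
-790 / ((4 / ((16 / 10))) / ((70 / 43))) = -22120 / 43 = -514.42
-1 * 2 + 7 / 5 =-3 / 5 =-0.60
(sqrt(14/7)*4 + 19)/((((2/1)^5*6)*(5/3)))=sqrt(2)/80 + 19/320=0.08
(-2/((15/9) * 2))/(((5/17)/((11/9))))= -187/75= -2.49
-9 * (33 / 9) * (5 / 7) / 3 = -55 / 7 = -7.86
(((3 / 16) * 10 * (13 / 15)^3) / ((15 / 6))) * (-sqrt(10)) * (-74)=81289 * sqrt(10) / 2250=114.25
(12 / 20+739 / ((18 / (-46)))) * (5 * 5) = -47198.89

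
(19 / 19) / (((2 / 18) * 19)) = 9 / 19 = 0.47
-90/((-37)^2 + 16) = -18/277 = -0.06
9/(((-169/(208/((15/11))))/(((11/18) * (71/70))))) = -34364/6825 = -5.04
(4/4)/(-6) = -1/6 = -0.17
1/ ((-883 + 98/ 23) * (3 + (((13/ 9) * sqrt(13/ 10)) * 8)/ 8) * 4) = -9315/ 68623082 + 897 * sqrt(130)/ 137246164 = -0.00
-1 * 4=-4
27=27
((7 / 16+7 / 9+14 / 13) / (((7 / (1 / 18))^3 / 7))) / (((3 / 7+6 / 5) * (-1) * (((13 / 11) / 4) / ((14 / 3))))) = -236005 / 3033701424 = -0.00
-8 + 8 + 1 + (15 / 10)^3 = 35 / 8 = 4.38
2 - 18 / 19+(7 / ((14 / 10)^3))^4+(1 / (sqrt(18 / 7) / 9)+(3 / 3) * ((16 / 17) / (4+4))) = 3 * sqrt(14) / 2+81036516653 / 1862030723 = 49.13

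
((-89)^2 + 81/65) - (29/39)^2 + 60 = 60700777/7605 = 7981.69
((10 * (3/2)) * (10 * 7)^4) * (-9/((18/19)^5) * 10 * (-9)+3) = 93154950896875/243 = 383353707394.55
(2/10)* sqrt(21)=0.92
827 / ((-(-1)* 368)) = 827 / 368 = 2.25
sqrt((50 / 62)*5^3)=25*sqrt(155) / 31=10.04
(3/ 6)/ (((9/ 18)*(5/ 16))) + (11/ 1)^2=621/ 5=124.20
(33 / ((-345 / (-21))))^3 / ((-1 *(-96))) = 4108797 / 48668000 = 0.08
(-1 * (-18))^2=324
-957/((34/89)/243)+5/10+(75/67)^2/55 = -510999105544/839443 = -608735.92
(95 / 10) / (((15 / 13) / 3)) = 247 / 10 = 24.70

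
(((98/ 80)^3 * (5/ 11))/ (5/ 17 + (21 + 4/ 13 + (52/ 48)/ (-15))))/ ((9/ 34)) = 0.15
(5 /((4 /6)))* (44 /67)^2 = 14520 /4489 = 3.23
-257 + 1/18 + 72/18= -4553/18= -252.94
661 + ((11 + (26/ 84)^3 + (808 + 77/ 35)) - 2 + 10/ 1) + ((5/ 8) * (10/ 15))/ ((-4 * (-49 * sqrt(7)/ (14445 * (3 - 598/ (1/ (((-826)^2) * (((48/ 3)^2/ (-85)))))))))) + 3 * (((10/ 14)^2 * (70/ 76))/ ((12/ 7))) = 1311820114/ 879795 + 502918413034545 * sqrt(7)/ 93296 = 14262103302.97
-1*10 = -10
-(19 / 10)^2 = -361 / 100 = -3.61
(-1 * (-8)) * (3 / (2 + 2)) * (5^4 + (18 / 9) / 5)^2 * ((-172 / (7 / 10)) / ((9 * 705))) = -6727352752 / 74025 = -90879.47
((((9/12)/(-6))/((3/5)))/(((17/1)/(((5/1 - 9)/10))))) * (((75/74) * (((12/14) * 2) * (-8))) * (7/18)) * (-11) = 550/1887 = 0.29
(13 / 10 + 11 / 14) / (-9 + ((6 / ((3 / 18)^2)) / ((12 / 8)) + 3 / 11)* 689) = 803 / 38267040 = 0.00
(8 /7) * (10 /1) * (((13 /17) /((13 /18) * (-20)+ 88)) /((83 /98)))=65520 /467041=0.14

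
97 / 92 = 1.05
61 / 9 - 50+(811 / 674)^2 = -170793875 / 4088484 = -41.77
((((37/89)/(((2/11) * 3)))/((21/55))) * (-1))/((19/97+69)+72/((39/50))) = -28227485/2283798384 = -0.01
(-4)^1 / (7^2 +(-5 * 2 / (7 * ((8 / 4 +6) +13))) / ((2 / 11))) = -147 / 1787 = -0.08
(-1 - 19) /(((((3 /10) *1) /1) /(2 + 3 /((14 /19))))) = -8500 /21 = -404.76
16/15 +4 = 76/15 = 5.07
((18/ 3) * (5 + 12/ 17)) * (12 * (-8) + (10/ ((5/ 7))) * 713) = 5753652/ 17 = 338450.12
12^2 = 144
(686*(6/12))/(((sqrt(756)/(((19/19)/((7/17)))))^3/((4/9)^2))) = 9826*sqrt(21)/964467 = 0.05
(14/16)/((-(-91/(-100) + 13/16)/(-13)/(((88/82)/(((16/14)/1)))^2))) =1037575/178186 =5.82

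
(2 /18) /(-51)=-1 /459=-0.00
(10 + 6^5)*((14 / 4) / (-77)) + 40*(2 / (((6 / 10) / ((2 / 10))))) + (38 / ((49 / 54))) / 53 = -27977287 / 85701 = -326.45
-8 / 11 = -0.73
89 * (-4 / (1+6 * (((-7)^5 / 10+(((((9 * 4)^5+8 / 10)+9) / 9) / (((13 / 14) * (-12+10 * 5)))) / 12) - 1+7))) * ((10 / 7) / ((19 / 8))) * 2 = -66643200 / 13250770729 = -0.01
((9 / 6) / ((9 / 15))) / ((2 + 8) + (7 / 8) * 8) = 0.15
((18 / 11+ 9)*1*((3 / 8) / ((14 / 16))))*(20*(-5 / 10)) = -3510 / 77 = -45.58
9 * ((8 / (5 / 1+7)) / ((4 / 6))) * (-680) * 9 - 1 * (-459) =-54621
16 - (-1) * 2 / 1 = 18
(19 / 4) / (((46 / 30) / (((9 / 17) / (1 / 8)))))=5130 / 391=13.12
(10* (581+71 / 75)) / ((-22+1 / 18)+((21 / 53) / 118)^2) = -10242629240016 / 38623589705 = -265.19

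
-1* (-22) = 22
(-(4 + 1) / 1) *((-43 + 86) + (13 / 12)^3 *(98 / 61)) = -11869625 / 52704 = -225.21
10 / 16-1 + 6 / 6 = 5 / 8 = 0.62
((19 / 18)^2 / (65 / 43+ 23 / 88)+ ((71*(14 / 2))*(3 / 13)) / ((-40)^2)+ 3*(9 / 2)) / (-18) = -160508440639 / 203459817600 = -0.79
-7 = -7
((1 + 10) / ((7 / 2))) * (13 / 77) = 26 / 49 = 0.53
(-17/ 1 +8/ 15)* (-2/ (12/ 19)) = 4693/ 90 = 52.14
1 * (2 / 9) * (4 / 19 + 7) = 1.60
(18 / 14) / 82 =9 / 574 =0.02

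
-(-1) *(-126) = -126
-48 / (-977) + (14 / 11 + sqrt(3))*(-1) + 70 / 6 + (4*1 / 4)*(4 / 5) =9.51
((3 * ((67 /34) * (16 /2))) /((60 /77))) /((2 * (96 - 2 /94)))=242473 /766870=0.32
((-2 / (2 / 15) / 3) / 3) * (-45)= 75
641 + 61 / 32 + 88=23389 / 32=730.91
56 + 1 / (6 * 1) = 337 / 6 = 56.17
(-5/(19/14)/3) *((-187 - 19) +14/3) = 42280/171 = 247.25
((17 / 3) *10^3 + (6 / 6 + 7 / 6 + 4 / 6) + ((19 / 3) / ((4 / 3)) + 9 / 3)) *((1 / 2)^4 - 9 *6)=-19597867 / 64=-306216.67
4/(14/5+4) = 10/17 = 0.59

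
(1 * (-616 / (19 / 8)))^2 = 24285184 / 361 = 67271.98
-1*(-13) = 13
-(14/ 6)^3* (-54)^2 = -37044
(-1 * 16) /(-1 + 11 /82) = 1312 /71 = 18.48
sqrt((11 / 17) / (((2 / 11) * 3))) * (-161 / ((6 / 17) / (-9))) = 1771 * sqrt(102) / 4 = 4471.56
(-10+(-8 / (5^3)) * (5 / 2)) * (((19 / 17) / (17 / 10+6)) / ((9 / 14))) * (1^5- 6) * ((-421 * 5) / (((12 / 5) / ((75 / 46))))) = -634920625 / 38709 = -16402.40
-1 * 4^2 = -16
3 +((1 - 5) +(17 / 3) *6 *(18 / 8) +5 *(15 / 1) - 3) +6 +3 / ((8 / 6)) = 623 / 4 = 155.75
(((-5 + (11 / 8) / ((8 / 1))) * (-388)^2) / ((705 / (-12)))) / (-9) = -969127 / 705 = -1374.65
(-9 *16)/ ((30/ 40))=-192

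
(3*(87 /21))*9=783 /7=111.86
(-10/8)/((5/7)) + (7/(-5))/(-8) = -63/40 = -1.58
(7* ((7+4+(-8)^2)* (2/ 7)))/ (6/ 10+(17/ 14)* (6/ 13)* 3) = 11375/ 173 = 65.75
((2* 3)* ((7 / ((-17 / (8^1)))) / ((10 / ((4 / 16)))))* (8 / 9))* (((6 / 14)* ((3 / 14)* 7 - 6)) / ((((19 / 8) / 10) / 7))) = 8064 / 323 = 24.97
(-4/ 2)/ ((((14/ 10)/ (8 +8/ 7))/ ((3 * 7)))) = -1920/ 7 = -274.29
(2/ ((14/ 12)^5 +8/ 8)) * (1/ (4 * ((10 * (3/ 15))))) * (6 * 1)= 11664/ 24583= 0.47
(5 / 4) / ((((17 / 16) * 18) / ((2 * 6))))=40 / 51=0.78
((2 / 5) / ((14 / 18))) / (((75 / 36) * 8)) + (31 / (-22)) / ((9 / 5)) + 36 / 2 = 2988221 / 173250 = 17.25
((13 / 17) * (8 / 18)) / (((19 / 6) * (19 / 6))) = 208 / 6137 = 0.03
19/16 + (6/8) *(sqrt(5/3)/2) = sqrt(15)/8 + 19/16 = 1.67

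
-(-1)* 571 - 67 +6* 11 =570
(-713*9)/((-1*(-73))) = -6417/73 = -87.90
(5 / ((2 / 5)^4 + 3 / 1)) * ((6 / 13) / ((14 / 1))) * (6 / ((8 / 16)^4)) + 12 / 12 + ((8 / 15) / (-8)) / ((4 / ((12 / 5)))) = 26629944 / 4302025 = 6.19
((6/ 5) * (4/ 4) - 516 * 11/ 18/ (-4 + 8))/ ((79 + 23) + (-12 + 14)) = -2329/ 3120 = -0.75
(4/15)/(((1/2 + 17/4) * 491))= 16/139935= 0.00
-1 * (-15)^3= 3375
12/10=6/5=1.20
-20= -20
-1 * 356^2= -126736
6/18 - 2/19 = 13/57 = 0.23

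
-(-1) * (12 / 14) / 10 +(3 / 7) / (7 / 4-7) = 1 / 245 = 0.00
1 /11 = 0.09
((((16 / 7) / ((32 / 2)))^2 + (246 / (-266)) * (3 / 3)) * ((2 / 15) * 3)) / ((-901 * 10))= 842 / 20970775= 0.00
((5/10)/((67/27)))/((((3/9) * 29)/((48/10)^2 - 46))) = -23247/48575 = -0.48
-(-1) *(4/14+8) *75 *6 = 26100/7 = 3728.57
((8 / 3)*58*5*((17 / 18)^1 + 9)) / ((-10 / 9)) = -20764 / 3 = -6921.33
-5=-5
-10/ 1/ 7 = -10/ 7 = -1.43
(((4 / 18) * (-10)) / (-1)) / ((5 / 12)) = 16 / 3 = 5.33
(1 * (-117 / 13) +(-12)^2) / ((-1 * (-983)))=135 / 983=0.14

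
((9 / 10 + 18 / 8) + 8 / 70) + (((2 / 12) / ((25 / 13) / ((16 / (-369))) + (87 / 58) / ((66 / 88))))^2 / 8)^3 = 155669449034197090617688674193 / 47688671476559283671856500460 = 3.26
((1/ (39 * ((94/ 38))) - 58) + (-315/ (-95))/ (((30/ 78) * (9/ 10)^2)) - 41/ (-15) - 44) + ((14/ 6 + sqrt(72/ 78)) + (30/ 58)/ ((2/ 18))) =-1236590672/ 15149745 + 2 * sqrt(39)/ 13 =-80.66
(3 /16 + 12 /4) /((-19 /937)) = -47787 /304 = -157.19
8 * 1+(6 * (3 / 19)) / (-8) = 7.88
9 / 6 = 3 / 2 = 1.50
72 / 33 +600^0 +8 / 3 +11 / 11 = 226 / 33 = 6.85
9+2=11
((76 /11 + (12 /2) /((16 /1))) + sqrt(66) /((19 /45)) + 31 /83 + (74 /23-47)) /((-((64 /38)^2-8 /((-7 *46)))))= 5111880935 /404904544-45885 *sqrt(66) /55436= 5.90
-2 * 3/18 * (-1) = 1/3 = 0.33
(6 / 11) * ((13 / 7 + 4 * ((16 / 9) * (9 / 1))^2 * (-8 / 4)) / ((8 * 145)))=-42969 / 44660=-0.96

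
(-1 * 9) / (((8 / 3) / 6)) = -20.25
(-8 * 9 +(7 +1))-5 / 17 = -1093 / 17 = -64.29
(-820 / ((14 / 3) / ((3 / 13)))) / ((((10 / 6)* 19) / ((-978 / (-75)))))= -721764 / 43225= -16.70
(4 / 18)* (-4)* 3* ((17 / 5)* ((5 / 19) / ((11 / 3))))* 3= -408 / 209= -1.95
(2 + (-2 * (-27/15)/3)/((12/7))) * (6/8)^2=243/160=1.52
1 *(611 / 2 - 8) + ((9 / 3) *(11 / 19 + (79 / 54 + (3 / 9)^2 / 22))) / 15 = 16811027 / 56430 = 297.91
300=300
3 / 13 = 0.23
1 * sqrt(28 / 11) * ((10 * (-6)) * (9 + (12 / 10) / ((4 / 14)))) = -144 * sqrt(77) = -1263.59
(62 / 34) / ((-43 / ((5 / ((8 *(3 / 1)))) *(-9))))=465 / 5848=0.08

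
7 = 7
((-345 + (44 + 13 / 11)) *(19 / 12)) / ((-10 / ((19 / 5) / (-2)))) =-90.20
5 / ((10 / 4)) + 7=9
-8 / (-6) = 4 / 3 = 1.33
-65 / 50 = -13 / 10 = -1.30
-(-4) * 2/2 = 4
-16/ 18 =-8/ 9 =-0.89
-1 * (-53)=53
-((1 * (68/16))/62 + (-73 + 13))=14863/248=59.93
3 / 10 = 0.30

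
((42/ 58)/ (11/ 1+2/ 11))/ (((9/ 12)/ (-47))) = -14476/ 3567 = -4.06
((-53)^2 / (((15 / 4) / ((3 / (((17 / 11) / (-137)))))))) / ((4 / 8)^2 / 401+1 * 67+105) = -27159973808 / 23450565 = -1158.18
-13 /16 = -0.81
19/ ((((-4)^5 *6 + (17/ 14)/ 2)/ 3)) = -0.01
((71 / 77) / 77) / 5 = 71 / 29645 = 0.00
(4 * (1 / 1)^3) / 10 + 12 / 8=19 / 10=1.90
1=1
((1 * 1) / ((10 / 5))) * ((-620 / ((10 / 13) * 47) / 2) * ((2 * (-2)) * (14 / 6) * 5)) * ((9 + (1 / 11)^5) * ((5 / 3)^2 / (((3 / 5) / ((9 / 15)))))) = 1022231665000 / 204373719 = 5001.78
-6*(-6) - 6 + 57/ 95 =153/ 5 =30.60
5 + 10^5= 100005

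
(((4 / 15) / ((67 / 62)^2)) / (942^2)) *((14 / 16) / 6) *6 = 0.00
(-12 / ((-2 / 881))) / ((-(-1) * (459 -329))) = 40.66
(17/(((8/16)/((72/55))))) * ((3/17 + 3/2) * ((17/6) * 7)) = 81396/55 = 1479.93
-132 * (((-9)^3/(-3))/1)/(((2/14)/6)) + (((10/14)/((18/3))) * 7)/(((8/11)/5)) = -64664941/48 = -1347186.27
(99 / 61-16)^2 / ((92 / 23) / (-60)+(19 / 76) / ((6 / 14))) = 400.06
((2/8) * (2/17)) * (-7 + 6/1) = -1/34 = -0.03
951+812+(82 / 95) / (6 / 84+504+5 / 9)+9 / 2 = 21352781639 / 12080770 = 1767.50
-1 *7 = -7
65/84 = 0.77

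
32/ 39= 0.82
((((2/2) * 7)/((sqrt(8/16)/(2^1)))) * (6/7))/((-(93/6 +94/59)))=-0.99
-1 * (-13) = 13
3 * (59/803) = 0.22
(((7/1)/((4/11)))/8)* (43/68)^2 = 142373/147968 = 0.96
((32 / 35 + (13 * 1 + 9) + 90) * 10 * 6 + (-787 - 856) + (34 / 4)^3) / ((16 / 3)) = 965325 / 896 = 1077.37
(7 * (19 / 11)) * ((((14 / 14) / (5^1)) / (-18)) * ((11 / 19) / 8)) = -0.01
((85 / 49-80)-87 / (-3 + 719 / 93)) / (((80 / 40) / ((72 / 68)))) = -18754731 / 366520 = -51.17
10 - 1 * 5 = 5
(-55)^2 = 3025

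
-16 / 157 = -0.10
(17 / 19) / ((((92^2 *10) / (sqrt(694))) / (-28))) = -119 *sqrt(694) / 402040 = -0.01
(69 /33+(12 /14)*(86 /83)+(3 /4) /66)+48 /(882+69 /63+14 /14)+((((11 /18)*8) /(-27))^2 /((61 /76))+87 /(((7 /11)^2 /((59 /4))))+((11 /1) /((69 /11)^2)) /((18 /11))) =20081209884622013554919 /6330576324937826808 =3172.10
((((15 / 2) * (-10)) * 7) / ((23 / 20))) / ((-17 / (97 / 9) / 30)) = 3395000 / 391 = 8682.86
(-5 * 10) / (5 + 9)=-25 / 7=-3.57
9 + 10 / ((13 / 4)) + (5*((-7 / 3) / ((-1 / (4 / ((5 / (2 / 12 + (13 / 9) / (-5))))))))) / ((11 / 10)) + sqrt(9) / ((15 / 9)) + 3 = 27799 / 1755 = 15.84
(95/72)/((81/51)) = 1615/1944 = 0.83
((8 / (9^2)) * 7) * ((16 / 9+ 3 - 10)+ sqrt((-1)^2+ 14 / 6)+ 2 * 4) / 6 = 28 * sqrt(30) / 729+ 700 / 2187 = 0.53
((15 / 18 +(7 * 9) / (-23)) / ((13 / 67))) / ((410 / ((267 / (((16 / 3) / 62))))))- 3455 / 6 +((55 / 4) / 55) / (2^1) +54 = -3507445831 / 5884320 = -596.07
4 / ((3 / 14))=18.67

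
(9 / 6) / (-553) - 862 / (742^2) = -46519 / 10873639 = -0.00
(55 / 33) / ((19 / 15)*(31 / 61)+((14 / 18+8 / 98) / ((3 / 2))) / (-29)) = 19503225 / 7301531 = 2.67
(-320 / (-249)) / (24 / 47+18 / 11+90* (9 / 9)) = 4136 / 296559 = 0.01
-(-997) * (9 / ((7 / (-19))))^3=-4985210367 / 343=-14534141.01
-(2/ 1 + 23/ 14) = -51/ 14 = -3.64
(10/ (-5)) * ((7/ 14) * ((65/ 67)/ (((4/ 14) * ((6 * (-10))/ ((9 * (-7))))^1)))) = -1911/ 536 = -3.57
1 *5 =5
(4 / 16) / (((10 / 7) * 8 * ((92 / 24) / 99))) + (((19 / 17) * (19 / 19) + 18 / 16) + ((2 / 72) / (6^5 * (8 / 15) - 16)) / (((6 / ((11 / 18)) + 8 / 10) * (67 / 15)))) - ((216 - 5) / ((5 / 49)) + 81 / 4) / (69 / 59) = -2253362036607069 / 1264068541952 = -1782.63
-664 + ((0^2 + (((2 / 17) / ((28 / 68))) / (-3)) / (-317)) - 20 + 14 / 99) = -150230672 / 219681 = -683.86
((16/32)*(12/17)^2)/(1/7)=1.74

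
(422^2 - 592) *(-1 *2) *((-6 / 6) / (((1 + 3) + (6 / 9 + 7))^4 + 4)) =28753704 / 1500949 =19.16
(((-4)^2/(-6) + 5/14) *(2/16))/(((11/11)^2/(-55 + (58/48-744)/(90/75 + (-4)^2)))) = 19657535/693504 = 28.35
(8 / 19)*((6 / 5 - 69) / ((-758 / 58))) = 78648 / 36005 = 2.18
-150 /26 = -75 /13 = -5.77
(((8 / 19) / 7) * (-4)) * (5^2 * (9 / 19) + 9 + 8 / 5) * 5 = -27.00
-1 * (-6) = 6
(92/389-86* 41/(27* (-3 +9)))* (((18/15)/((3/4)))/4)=-271342/31509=-8.61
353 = 353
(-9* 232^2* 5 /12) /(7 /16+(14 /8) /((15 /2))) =-48441600 /161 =-300879.50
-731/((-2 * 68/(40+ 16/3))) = 731/3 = 243.67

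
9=9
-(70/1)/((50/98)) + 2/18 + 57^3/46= 8049911/2070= 3888.85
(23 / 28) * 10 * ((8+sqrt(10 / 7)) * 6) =345 * sqrt(70) / 49+2760 / 7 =453.19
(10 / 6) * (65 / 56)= 325 / 168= 1.93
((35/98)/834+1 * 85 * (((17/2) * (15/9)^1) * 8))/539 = 37492935/2097788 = 17.87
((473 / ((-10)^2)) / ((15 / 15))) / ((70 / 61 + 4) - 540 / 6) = -28853 / 517600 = -0.06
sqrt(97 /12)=sqrt(291) /6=2.84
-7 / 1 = -7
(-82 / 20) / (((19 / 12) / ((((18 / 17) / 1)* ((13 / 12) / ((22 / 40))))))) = -19188 / 3553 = -5.40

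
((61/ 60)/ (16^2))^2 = 0.00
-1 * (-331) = 331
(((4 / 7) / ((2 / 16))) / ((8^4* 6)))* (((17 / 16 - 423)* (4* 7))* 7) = -47257 / 3072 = -15.38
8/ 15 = 0.53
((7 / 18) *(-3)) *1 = -7 / 6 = -1.17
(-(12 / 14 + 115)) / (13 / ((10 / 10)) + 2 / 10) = -4055 / 462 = -8.78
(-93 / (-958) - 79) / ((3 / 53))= -4006217 / 2874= -1393.95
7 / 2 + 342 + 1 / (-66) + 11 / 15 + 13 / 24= 457723 / 1320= 346.76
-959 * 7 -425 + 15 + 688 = -6435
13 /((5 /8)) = 104 /5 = 20.80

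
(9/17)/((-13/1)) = -9/221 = -0.04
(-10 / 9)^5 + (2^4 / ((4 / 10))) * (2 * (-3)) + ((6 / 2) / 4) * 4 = -14094613 / 59049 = -238.69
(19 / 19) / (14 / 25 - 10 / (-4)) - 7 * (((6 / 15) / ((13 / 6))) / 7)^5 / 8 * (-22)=139292994227314 / 426236241965625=0.33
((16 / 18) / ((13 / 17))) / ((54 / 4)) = 272 / 3159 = 0.09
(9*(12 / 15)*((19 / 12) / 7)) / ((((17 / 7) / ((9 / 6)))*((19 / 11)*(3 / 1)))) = 0.19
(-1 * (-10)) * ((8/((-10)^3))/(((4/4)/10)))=-4/5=-0.80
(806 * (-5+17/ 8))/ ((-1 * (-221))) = -713/ 68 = -10.49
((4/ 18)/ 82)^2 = 1/ 136161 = 0.00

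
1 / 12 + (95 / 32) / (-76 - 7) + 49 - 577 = -4206725 / 7968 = -527.95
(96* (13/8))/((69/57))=2964/23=128.87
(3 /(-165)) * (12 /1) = -12 /55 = -0.22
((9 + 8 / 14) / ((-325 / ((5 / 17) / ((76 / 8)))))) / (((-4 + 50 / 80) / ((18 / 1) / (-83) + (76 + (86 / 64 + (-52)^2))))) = 70701013 / 94099590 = 0.75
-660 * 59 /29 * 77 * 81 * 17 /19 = -4128769260 /551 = -7493229.15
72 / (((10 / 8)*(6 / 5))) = 48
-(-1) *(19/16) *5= 95/16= 5.94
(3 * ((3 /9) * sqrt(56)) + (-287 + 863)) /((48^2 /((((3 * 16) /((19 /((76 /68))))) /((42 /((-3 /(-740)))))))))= sqrt(14) /4226880 + 3 /44030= 0.00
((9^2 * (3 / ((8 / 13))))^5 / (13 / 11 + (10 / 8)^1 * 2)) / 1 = 42722415139816269 / 16384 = 2607569283436.05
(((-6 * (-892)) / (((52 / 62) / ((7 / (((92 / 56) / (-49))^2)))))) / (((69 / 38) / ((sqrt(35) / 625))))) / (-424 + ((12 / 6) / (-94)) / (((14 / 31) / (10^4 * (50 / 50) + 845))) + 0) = -2277625465376576 * sqrt(35) / 60815464360625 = -221.57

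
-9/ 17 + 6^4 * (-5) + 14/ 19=-2092973/ 323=-6479.79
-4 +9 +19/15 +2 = 124/15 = 8.27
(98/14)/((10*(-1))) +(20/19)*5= 4.56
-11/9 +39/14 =197/126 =1.56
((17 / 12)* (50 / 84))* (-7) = -425 / 72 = -5.90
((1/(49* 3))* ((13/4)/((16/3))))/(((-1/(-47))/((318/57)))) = 32383/29792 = 1.09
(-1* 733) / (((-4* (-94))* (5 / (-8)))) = 733 / 235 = 3.12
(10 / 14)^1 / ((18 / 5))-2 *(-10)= 2545 / 126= 20.20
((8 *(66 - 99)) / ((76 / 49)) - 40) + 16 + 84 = -2094 / 19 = -110.21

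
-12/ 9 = -4/ 3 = -1.33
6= 6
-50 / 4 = -12.50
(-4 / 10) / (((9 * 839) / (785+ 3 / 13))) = -20416 / 490815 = -0.04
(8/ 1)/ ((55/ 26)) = 208/ 55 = 3.78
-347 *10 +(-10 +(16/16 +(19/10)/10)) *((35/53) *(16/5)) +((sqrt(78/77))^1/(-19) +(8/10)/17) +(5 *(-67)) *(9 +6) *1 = -191768171/22525 - sqrt(6006)/1463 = -8513.62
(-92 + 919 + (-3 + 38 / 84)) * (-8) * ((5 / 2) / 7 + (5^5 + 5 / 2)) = -3032632660 / 147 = -20630154.15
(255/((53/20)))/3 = 1700/53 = 32.08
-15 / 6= -5 / 2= -2.50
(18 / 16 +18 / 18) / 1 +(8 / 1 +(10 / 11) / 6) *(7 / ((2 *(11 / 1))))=13703 / 2904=4.72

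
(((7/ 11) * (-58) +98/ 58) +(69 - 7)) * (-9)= -76887/ 319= -241.03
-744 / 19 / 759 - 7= -33897 / 4807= -7.05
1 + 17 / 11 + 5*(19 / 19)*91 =5033 / 11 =457.55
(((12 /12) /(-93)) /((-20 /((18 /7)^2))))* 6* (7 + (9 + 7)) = 3726 /7595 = 0.49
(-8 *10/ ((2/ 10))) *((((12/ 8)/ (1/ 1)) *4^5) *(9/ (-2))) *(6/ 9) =1843200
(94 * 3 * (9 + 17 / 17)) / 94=30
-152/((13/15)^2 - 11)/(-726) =-2850/139513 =-0.02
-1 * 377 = -377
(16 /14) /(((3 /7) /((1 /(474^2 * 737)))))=2 /124189659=0.00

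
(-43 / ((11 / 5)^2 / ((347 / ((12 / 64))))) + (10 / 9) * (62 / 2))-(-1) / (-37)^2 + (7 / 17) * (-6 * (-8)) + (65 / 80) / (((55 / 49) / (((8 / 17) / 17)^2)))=-10202674655089777 / 622582655805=-16387.66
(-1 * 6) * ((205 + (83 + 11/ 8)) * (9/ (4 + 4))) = -62505/ 32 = -1953.28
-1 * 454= -454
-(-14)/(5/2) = 28/5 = 5.60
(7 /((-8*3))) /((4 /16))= -1.17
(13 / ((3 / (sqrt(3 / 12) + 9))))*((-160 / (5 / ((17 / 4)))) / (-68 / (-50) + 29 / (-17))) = 7138300 / 441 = 16186.62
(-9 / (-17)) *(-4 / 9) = -4 / 17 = -0.24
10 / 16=5 / 8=0.62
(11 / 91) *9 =99 / 91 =1.09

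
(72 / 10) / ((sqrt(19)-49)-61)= -264 / 4027-12 * sqrt(19) / 20135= -0.07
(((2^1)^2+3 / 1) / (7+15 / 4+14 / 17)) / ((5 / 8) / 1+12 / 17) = 64736 / 142447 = 0.45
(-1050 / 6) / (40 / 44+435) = -55 / 137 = -0.40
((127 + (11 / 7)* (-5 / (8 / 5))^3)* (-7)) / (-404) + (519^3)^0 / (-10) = 1313041 / 1034240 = 1.27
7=7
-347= -347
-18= -18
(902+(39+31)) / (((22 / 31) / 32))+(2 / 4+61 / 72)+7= 34718675 / 792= 43836.71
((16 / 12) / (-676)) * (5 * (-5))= 25 / 507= 0.05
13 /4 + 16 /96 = 41 /12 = 3.42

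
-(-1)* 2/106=1/53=0.02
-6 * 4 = -24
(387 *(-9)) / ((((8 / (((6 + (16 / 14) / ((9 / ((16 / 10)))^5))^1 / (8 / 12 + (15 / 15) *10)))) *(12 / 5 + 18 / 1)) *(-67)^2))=-166634532971 / 62308038240000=-0.00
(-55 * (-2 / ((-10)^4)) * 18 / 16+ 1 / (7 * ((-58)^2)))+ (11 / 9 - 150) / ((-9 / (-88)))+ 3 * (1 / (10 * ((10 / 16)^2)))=-5546438754179 / 3814776000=-1453.94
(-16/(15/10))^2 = 1024/9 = 113.78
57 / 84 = 19 / 28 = 0.68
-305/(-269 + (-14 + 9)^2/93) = 28365/24992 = 1.13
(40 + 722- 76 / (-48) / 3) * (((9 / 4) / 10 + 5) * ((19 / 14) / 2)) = 109007921 / 40320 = 2703.57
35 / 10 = 7 / 2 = 3.50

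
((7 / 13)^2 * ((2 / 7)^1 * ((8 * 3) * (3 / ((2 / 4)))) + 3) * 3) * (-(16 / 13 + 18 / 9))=-272538 / 2197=-124.05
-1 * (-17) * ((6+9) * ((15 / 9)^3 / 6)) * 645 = 2284375 / 18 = 126909.72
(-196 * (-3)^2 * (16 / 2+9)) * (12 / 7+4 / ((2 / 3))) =-231336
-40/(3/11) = -440/3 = -146.67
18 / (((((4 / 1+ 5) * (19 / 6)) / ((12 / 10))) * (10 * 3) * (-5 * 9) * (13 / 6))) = -8 / 30875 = -0.00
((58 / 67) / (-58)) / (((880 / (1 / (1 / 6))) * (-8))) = 3 / 235840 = 0.00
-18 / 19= -0.95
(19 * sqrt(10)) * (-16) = -304 * sqrt(10) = -961.33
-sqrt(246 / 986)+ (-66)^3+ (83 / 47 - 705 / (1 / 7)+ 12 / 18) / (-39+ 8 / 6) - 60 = -1526514424 / 5311 - sqrt(60639) / 493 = -287425.55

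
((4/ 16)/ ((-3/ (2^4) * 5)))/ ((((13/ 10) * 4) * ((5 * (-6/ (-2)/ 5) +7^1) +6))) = -0.00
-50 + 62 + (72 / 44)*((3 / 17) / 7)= 15762 / 1309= 12.04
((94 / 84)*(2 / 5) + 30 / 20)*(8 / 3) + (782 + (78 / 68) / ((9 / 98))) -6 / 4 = 8548549 / 10710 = 798.18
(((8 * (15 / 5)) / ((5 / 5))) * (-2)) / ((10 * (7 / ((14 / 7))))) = -48 / 35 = -1.37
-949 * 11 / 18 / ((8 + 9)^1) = -10439 / 306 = -34.11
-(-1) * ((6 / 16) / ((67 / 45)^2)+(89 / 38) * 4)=9.54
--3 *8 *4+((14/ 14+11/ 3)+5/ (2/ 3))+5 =679/ 6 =113.17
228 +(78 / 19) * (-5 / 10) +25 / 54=232297 / 1026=226.41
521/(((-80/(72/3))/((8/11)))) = -6252/55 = -113.67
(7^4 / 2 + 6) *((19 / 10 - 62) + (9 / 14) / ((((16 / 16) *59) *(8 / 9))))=-4790526487 / 66080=-72495.86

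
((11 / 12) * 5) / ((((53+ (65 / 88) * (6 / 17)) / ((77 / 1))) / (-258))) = -68107270 / 39839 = -1709.56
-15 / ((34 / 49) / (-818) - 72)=300615 / 1442969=0.21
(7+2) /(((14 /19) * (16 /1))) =171 /224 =0.76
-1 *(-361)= 361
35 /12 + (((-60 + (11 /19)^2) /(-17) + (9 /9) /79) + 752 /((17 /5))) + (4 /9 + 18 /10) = 20059449007 /87268140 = 229.86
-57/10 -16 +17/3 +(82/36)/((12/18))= -757/60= -12.62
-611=-611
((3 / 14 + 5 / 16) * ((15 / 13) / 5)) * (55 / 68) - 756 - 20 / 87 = -6513087391 / 8613696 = -756.13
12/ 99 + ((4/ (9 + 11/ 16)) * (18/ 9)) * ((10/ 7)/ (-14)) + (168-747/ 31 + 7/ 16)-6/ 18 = 144.04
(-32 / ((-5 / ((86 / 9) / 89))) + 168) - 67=407257 / 4005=101.69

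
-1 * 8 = -8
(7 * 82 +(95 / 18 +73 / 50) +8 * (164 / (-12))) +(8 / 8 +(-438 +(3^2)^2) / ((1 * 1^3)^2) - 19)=96.40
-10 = -10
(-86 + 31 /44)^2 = 14085009 /1936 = 7275.31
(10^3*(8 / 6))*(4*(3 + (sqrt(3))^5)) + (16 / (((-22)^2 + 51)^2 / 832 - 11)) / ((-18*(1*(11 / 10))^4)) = 584154047632000 / 36509632137 + 48000*sqrt(3) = 99138.44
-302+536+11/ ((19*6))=234.10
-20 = -20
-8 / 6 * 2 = -8 / 3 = -2.67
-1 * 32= -32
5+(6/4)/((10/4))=28/5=5.60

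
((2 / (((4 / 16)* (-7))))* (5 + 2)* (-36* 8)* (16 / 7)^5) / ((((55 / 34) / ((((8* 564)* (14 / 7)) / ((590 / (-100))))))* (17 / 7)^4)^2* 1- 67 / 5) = -10728.31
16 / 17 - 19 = -307 / 17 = -18.06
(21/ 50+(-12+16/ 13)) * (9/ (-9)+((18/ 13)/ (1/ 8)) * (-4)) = 3962203/ 8450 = 468.90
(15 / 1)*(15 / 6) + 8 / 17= 1291 / 34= 37.97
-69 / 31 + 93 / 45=-74 / 465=-0.16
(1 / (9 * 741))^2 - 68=-68.00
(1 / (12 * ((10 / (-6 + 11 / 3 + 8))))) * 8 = 17 / 45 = 0.38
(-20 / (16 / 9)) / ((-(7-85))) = -15 / 104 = -0.14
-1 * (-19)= 19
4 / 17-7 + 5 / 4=-5.51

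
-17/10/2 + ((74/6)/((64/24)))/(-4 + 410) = -13619/16240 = -0.84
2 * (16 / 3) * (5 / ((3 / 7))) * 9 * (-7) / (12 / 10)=-19600 / 3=-6533.33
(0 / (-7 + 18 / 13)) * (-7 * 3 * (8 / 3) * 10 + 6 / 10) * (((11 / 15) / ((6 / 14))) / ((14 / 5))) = 0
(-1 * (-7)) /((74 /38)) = 3.59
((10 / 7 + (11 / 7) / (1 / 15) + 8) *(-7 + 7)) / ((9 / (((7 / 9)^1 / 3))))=0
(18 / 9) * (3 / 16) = 3 / 8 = 0.38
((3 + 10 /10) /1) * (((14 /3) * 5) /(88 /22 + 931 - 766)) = 280 /507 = 0.55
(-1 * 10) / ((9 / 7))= -70 / 9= -7.78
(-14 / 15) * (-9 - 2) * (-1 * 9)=-462 / 5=-92.40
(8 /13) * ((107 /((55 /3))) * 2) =5136 /715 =7.18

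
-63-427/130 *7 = -11179/130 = -85.99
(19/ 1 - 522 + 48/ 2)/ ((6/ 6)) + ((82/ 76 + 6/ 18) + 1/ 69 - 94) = -499555/ 874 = -571.57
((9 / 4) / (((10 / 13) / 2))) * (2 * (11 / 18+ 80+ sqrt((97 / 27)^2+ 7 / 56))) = 13 * sqrt(152002) / 120+ 18863 / 20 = 985.39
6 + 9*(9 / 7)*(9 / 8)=1065 / 56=19.02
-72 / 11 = -6.55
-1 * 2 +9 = 7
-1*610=-610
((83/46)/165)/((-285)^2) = 83/616497750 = 0.00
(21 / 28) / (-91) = -3 / 364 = -0.01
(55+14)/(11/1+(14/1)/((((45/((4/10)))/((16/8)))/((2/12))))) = 6.25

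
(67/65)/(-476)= -67/30940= -0.00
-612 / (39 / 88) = -17952 / 13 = -1380.92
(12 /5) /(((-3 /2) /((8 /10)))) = -32 /25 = -1.28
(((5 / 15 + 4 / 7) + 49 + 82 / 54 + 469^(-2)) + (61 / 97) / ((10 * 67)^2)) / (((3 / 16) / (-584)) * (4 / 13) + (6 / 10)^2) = 22490401650050776 / 157405785959583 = 142.88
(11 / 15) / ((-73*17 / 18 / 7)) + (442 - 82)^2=804167538 / 6205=129599.93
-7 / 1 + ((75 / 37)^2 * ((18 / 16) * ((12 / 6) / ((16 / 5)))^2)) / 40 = -38998843 / 5607424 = -6.95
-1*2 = -2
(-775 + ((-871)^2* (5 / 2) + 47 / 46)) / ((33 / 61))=3504410.30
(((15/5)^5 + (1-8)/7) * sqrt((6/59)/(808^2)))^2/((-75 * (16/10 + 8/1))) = -14641/1155569280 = -0.00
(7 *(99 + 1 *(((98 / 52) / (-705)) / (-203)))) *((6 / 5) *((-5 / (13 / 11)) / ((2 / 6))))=-12156475947 / 1151735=-10554.92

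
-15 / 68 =-0.22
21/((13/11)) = 231/13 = 17.77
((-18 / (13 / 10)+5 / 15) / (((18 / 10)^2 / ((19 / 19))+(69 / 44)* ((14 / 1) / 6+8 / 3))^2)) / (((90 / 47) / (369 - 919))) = 96963350000 / 3067569063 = 31.61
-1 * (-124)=124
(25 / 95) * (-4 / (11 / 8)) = -160 / 209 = -0.77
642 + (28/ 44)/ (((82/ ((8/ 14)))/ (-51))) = 289440/ 451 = 641.77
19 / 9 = 2.11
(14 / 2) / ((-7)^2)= 1 / 7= 0.14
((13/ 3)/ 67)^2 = 169/ 40401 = 0.00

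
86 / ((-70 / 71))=-3053 / 35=-87.23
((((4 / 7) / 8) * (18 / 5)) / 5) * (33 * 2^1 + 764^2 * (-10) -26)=-10506456 / 35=-300184.46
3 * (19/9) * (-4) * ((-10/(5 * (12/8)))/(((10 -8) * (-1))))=-152/9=-16.89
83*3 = 249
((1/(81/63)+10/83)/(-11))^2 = 3721/558009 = 0.01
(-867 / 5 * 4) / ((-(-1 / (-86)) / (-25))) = -1491240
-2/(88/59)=-59/44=-1.34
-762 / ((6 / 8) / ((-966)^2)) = -948086496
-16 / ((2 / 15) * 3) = -40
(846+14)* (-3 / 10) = -258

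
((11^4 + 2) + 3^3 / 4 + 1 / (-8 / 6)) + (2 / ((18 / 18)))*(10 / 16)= 58601 / 4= 14650.25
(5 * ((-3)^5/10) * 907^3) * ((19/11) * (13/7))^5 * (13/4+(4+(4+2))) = -8834638238445890942216379/21654273256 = -407985903475101.64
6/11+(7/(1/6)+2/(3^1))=1426/33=43.21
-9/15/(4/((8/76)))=-3/190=-0.02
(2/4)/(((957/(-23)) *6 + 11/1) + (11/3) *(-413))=-69/241912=-0.00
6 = 6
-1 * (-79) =79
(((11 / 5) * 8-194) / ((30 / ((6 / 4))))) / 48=-147 / 800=-0.18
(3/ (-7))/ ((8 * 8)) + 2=893/ 448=1.99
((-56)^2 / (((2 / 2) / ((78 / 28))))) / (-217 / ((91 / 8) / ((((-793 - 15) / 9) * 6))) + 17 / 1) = 340704 / 401431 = 0.85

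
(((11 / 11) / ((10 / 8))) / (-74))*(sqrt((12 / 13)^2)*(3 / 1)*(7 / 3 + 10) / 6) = -0.06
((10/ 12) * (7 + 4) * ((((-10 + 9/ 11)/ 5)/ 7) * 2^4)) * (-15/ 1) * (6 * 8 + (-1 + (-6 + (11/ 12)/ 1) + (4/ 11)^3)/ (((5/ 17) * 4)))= 1383134905/ 55902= 24742.14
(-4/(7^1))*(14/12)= -0.67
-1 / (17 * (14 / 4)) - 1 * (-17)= 2021 / 119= 16.98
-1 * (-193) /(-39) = -193 /39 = -4.95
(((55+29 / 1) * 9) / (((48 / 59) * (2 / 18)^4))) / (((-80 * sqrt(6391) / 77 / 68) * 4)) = -414583029 * sqrt(6391) / 26560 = -1247865.73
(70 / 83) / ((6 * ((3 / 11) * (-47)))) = -385 / 35109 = -0.01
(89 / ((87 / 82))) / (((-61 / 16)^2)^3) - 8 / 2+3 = -4359832447039 / 4482272569407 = -0.97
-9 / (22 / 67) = -603 / 22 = -27.41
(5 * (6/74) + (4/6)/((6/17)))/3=764/999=0.76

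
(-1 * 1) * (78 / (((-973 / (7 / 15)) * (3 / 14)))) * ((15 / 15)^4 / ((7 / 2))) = 104 / 2085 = 0.05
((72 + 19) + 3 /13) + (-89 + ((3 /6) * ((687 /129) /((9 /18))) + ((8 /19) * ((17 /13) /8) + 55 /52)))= 368883 /42484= 8.68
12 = 12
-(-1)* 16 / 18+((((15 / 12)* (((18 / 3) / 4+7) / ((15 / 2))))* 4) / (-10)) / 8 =589 / 720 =0.82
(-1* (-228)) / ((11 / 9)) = 2052 / 11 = 186.55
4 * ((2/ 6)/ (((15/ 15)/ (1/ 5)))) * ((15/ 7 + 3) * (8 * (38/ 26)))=7296/ 455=16.04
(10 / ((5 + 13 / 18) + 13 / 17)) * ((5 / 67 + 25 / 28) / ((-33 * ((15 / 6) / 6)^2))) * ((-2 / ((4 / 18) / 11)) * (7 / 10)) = 11996424 / 664975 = 18.04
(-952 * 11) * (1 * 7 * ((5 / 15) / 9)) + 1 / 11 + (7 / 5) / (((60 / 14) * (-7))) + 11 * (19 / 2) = -19382359 / 7425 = -2610.42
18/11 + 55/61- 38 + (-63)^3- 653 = -250735.46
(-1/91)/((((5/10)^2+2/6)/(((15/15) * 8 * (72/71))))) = -6912/45227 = -0.15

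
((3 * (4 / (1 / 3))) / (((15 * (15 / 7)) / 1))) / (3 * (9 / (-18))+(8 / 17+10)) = 952 / 7625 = 0.12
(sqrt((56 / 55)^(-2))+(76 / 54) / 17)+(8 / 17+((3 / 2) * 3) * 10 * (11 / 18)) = 746329 / 25704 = 29.04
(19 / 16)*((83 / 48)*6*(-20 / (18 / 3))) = -7885 / 192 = -41.07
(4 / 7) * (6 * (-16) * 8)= -3072 / 7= -438.86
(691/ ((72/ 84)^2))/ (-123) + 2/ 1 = -25003/ 4428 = -5.65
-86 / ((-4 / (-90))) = -1935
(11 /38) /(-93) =-11 /3534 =-0.00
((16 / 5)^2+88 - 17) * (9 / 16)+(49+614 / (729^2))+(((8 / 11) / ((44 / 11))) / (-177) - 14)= 11133212918111 / 137962083600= 80.70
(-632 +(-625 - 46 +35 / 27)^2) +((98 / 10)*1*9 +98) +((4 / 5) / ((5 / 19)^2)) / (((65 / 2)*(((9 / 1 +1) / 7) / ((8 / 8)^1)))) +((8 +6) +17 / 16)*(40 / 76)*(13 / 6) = 4034083520146403 / 9003150000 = 448074.68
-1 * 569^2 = -323761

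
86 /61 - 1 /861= 73985 /52521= 1.41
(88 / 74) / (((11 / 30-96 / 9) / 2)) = -880 / 3811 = -0.23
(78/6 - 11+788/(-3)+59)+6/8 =-2411/12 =-200.92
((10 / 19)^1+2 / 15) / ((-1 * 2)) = -94 / 285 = -0.33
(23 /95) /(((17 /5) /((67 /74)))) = 0.06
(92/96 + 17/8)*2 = 37/6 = 6.17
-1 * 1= -1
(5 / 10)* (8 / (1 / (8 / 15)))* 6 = 64 / 5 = 12.80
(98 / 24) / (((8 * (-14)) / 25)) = -175 / 192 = -0.91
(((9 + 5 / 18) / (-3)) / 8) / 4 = -167 / 1728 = -0.10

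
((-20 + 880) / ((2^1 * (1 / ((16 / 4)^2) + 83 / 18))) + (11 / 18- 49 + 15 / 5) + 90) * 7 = 11584853 / 12114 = 956.32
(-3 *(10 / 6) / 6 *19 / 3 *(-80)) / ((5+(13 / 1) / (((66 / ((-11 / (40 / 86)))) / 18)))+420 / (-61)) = -4636000 / 941373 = -4.92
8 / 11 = 0.73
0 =0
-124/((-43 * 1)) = 124/43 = 2.88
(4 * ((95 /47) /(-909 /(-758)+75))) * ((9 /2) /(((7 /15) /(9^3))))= 4724576100 /6334237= 745.88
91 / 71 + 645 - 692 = -3246 / 71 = -45.72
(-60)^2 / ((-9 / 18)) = -7200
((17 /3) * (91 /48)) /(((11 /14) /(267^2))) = 974733.06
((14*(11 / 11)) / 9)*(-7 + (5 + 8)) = 28 / 3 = 9.33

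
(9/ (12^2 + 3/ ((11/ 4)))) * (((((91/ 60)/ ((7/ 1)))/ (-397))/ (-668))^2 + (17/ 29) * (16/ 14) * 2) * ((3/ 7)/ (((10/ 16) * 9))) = 757526846042796577/ 119625059503755792000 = 0.01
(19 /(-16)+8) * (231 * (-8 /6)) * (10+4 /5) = -226611 /10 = -22661.10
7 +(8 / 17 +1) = 144 / 17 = 8.47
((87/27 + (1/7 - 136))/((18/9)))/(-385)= 4178/24255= 0.17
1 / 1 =1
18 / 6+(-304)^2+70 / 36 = 1663577 / 18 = 92420.94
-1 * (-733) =733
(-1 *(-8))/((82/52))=5.07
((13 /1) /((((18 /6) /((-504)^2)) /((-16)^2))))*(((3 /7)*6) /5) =724598784 /5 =144919756.80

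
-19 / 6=-3.17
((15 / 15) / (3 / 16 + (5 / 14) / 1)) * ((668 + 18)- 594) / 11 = 10304 / 671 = 15.36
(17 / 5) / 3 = 17 / 15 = 1.13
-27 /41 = -0.66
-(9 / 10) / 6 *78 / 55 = -0.21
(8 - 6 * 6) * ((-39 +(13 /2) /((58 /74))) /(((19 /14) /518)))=180821368 /551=328169.45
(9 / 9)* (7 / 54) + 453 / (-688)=-9823 / 18576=-0.53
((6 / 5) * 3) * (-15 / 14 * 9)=-243 / 7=-34.71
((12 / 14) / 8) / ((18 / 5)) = 5 / 168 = 0.03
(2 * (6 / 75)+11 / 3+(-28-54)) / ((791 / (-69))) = 134849 / 19775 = 6.82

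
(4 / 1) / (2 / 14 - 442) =-28 / 3093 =-0.01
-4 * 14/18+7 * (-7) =-469/9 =-52.11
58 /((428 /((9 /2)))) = 261 /428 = 0.61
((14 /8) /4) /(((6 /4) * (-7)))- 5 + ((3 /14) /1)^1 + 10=869 /168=5.17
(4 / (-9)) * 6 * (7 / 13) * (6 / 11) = -112 / 143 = -0.78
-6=-6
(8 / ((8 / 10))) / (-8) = -5 / 4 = -1.25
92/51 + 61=3203/51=62.80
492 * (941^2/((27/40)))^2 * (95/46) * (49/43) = 478863807208811696000/240327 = 1992551012615360.30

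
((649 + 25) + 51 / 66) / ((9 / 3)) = 14845 / 66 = 224.92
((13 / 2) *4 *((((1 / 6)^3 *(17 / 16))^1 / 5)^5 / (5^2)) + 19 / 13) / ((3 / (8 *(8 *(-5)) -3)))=-118191114254045753025734059 / 751092301761085440000000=-157.36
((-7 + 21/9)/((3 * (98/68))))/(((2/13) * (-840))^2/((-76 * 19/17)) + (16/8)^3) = 0.01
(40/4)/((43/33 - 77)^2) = 5445/3120002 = 0.00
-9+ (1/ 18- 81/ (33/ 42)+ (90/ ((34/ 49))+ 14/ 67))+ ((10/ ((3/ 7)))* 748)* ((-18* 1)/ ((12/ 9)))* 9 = -478233410543/ 225522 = -2120562.12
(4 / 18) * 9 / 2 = 1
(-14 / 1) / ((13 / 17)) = -238 / 13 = -18.31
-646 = -646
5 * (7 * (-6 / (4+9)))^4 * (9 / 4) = 35006580 / 28561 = 1225.68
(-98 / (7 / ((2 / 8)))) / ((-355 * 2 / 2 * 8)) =7 / 5680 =0.00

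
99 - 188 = -89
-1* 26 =-26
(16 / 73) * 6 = 96 / 73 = 1.32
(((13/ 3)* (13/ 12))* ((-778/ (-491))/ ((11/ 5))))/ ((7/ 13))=4273165/ 680526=6.28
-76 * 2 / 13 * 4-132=-2324 / 13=-178.77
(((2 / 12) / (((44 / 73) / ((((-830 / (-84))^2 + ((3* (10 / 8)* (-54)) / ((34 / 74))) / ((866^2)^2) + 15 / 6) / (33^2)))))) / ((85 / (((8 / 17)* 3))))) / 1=0.00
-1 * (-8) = 8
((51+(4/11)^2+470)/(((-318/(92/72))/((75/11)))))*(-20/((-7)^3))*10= -604296250/72588747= -8.32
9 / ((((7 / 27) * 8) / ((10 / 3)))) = 405 / 28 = 14.46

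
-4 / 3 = -1.33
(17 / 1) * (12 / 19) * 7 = 1428 / 19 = 75.16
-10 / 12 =-5 / 6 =-0.83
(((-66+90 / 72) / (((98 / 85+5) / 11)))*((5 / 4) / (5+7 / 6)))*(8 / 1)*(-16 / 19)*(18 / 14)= 2019600 / 9937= 203.24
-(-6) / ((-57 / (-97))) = 194 / 19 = 10.21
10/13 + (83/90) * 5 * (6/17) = 1589/663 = 2.40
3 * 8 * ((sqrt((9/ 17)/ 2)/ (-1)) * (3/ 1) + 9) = 216 - 108 * sqrt(34)/ 17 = 178.96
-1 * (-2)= 2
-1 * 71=-71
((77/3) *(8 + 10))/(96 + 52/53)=12243/2570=4.76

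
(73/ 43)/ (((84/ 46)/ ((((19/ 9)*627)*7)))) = 6667309/ 774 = 8614.09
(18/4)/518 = 9/1036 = 0.01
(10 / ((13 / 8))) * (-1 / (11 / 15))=-1200 / 143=-8.39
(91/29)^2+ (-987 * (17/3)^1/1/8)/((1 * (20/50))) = -23386069/13456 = -1737.97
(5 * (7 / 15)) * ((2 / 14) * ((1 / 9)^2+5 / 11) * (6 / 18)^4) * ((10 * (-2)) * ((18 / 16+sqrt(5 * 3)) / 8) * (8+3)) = -1040 * sqrt(15) / 19683- 130 / 2187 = -0.26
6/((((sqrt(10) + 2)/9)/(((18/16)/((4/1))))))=-81/16 + 81 * sqrt(10)/32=2.94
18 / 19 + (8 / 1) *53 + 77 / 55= 40503 / 95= 426.35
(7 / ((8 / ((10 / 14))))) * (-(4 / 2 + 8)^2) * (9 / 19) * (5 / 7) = -5625 / 266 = -21.15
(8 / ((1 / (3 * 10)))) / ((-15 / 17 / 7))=-1904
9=9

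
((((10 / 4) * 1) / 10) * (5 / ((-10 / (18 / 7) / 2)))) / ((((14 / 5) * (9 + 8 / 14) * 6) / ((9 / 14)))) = -135 / 52528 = -0.00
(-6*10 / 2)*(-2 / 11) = 60 / 11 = 5.45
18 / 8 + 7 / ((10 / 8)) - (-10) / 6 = 571 / 60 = 9.52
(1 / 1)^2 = 1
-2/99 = -0.02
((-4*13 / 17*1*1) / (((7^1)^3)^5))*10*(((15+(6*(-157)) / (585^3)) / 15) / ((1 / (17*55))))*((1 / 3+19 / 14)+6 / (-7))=-44044343684 / 8773564883797313145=-0.00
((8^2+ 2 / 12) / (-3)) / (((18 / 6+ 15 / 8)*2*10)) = -77 / 351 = -0.22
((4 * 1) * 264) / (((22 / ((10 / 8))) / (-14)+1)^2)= 431200 / 27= 15970.37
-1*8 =-8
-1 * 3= -3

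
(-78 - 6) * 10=-840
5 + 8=13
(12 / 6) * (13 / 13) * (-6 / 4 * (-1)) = 3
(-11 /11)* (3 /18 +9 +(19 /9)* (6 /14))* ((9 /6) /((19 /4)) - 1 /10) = -2.17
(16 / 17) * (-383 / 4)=-1532 / 17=-90.12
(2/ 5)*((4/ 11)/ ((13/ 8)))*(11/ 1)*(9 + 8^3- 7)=506.09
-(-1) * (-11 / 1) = -11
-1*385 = -385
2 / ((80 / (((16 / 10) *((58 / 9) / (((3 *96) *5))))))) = 29 / 162000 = 0.00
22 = 22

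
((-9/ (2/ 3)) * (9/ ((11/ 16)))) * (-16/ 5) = 31104/ 55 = 565.53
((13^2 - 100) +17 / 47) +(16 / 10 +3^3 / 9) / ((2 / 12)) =22786 / 235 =96.96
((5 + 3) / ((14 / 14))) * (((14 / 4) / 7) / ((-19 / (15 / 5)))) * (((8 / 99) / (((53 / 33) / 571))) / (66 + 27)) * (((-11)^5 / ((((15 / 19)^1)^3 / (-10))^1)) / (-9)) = 2124646635584 / 29943675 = 70954.77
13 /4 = 3.25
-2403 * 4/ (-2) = 4806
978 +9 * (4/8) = 1965/2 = 982.50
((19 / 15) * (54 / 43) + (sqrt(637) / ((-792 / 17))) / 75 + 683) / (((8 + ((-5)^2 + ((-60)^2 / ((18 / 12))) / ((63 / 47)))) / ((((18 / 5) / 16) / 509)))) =27818343 / 167623778200 - 833 * sqrt(13) / 1715220056000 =0.00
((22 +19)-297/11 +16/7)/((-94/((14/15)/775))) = -38/182125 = -0.00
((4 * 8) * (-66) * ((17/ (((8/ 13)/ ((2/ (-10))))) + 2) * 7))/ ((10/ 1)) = 130284/ 25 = 5211.36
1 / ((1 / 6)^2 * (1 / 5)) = 180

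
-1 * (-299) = 299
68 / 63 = 1.08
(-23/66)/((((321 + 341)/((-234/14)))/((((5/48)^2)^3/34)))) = 4671875/14131354681737216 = 0.00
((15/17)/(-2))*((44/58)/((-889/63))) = 1485/62611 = 0.02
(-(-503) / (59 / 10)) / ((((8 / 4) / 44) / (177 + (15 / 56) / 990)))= 1645295395 / 4956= 331980.51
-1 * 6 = -6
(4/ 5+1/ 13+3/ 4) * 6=1269/ 130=9.76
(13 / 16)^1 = 13 / 16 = 0.81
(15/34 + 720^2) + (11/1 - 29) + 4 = 17625139/34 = 518386.44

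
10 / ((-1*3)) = -10 / 3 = -3.33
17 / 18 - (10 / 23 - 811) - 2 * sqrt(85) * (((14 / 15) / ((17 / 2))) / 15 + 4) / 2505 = 335965 / 414 - 30656 * sqrt(85) / 9581625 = 811.48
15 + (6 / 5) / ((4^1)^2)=603 / 40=15.08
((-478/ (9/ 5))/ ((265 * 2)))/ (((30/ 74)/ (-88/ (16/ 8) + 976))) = -8241676/ 7155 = -1151.88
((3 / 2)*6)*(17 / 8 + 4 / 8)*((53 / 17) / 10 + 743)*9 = 214943463 / 1360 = 158046.66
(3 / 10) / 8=3 / 80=0.04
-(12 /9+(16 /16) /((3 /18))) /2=-11 /3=-3.67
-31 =-31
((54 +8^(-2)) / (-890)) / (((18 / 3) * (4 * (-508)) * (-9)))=-3457 / 6250106880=-0.00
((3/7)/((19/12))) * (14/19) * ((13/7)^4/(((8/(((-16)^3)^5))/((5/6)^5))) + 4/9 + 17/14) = -3215682723933218398657804/23402547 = -137407382364544269.42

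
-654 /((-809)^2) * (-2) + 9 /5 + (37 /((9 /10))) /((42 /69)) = 14295586022 /206161515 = 69.34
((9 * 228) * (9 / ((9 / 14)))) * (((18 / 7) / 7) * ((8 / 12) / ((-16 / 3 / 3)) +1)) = 46170 / 7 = 6595.71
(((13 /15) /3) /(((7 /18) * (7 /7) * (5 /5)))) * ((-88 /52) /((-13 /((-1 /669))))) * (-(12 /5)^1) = 176 /507325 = 0.00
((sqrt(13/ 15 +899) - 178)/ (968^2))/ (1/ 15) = -1335/ 468512 +sqrt(202470)/ 937024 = -0.00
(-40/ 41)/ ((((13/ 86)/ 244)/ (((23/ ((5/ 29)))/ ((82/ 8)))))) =-447882496/ 21853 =-20495.24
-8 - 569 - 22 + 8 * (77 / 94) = -27845 / 47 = -592.45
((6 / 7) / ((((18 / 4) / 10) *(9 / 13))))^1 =520 / 189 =2.75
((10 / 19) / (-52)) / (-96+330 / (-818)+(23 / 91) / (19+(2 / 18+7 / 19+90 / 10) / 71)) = 72290750 / 688450336389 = 0.00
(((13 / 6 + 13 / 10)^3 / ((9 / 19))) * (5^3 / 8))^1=333944 / 243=1374.26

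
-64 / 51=-1.25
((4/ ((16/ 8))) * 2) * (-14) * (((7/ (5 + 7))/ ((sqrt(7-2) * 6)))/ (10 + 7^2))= -49 * sqrt(5)/ 2655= -0.04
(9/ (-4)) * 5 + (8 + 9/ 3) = -1/ 4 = -0.25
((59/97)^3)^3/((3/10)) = 0.04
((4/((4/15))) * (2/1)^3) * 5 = 600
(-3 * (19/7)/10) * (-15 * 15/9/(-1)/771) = -95/3598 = -0.03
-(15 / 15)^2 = -1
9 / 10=0.90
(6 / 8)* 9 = 27 / 4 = 6.75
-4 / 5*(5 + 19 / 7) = -216 / 35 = -6.17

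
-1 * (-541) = 541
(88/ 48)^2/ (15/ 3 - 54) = -121/ 1764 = -0.07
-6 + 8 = 2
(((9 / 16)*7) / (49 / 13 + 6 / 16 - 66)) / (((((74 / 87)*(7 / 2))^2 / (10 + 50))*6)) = -4427865 / 61647439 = -0.07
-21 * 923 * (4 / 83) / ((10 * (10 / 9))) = -174447 / 2075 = -84.07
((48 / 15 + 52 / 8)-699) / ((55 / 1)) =-6893 / 550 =-12.53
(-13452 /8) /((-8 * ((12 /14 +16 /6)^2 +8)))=1483083 /144064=10.29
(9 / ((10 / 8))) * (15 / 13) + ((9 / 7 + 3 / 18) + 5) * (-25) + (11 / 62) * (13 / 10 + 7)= -25647841 / 169260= -151.53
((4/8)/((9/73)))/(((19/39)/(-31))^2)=11855857/722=16420.85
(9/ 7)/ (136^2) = 9/ 129472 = 0.00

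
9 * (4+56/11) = 900/11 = 81.82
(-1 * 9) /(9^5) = -1 /6561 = -0.00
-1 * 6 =-6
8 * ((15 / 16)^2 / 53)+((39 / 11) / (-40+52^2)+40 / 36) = 7735163 / 6212448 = 1.25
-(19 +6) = -25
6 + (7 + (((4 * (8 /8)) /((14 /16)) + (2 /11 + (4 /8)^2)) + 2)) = 6161 /308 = 20.00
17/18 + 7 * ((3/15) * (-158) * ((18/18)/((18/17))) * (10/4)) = -1564/3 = -521.33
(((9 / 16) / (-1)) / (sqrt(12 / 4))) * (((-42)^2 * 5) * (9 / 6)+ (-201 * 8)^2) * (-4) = 3376062.34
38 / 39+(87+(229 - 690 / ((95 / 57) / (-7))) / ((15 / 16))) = 667571 / 195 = 3423.44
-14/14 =-1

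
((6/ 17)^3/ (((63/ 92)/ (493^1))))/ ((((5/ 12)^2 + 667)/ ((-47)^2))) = 20368323072/ 194355679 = 104.80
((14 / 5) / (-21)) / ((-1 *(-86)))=-1 / 645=-0.00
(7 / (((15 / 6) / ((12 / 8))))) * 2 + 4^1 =62 / 5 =12.40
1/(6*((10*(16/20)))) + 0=1/48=0.02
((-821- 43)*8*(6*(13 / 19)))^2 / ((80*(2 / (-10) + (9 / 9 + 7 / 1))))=465813504 / 361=1290342.12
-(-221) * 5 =1105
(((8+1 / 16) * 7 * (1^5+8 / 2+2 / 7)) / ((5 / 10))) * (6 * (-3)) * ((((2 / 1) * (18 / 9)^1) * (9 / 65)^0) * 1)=-42957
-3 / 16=-0.19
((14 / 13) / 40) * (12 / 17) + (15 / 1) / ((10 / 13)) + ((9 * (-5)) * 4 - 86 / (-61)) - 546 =-95050643 / 134810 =-705.07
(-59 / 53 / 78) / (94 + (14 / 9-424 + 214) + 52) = 177 / 774436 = 0.00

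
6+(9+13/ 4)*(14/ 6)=415/ 12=34.58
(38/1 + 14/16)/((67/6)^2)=2799/8978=0.31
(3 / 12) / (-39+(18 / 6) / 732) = -61 / 9515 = -0.01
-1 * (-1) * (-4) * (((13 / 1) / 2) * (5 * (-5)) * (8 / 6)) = 2600 / 3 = 866.67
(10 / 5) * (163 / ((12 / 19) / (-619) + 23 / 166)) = 636458276 / 268511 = 2370.32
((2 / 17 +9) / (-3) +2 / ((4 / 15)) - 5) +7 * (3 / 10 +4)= 7538 / 255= 29.56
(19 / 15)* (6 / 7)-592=-20682 / 35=-590.91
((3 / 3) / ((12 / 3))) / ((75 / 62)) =31 / 150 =0.21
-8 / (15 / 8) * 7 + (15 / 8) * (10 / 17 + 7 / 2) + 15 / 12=-20.95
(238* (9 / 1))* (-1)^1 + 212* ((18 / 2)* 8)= 13122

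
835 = 835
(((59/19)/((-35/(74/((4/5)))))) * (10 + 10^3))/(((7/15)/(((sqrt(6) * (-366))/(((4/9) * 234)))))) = 3026129175 * sqrt(6)/48412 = 153112.29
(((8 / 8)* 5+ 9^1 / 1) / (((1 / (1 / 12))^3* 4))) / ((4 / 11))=77 / 13824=0.01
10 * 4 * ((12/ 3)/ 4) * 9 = 360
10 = 10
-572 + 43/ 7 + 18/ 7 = -563.29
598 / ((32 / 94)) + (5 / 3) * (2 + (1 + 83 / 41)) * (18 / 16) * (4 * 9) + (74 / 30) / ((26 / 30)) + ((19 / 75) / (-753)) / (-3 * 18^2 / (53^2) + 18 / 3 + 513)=736268414281493681 / 350834974050600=2098.62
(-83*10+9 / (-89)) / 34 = -73879 / 3026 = -24.41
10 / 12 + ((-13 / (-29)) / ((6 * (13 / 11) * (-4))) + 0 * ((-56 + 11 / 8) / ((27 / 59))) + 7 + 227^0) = 6137 / 696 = 8.82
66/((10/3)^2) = 297/50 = 5.94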